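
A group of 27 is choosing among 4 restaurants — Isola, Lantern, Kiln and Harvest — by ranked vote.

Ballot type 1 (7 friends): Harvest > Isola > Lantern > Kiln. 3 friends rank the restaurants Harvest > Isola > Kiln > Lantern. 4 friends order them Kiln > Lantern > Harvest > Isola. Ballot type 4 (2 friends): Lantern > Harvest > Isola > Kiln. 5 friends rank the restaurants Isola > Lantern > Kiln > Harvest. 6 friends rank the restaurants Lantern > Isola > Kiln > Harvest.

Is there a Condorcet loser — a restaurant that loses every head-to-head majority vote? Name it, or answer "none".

Pairwise majorities:
Isola vs Lantern: Isola preferred on 7+3+5 = 15 ballots; Isola wins 15–12.
Isola vs Kiln: Isola is ranked higher on 7+3+2+5+6 = 23 ballots, Kiln on 4. Isola wins 23–4.
Isola vs Harvest: Isola preferred on 5+6 = 11 ballots; Harvest wins 16–11.
Lantern vs Kiln: 7+2+5+6 = 20 for Lantern, 7 for Kiln — Lantern by 20–7.
Lantern vs Harvest: Lantern, 17–10.
Kiln vs Harvest: Kiln, 15–12.
No restaurant is winless: Isola beats Lantern; Lantern beats Kiln; Kiln beats Harvest; Harvest beats Isola. There is no Condorcet loser.

none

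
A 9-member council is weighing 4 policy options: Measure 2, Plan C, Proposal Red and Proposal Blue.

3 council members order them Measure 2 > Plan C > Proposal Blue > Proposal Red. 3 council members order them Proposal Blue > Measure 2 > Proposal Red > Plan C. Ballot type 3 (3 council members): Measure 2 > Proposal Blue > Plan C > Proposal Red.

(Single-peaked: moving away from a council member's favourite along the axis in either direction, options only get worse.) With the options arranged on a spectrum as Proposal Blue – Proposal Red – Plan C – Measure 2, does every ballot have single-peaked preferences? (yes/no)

no

Axis positions: Proposal Blue=1, Proposal Red=2, Plan C=3, Measure 2=4.
Ballot type 1: ranking walks positions 4-3-1-2; Proposal Blue is ranked above Proposal Red even though Proposal Red lies between Proposal Blue and the peak Measure 2 on the axis — preferences dip and rise again. Not single-peaked.
Ballot type 2: ranking walks positions 1-4-2-3; Measure 2 is ranked above Proposal Red even though Proposal Red lies between Measure 2 and the peak Proposal Blue on the axis — preferences dip and rise again. Not single-peaked.
Ballot type 3: ranking walks positions 4-1-3-2; Proposal Blue is ranked above Plan C even though Plan C lies between Proposal Blue and the peak Measure 2 on the axis — preferences dip and rise again. Not single-peaked.
Ballot type 1 violates single-peakedness, so the profile is not single-peaked on this axis.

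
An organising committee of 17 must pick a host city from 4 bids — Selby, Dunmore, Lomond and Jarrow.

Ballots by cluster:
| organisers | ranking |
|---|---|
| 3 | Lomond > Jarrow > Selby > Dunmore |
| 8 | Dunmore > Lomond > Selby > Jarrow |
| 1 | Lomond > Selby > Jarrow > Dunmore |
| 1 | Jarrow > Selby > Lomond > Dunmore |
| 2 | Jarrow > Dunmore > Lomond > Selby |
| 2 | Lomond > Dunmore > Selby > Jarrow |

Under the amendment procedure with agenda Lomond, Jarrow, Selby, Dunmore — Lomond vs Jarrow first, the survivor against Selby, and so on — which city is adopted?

Round 1: Lomond vs Jarrow — 14–3, Lomond advances.
Round 2: Lomond vs Selby — 16–1, Lomond advances.
Round 3: Lomond vs Dunmore — 7–10, Dunmore advances.
The agenda winner is Dunmore.

Dunmore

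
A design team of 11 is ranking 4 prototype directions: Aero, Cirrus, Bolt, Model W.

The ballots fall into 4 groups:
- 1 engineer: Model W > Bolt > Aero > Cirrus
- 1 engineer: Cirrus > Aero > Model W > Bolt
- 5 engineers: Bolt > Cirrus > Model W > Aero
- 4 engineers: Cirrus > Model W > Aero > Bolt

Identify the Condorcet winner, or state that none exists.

Check each pair by majority over 11 ballots:
Aero vs Cirrus: Aero is ranked higher on 1 ballot, Cirrus on 10. Cirrus wins 10–1.
Aero vs Bolt: Aero preferred on 1+4 = 5 ballots; Bolt wins 6–5.
Aero vs Model W: 1 to 10, Model W.
Cirrus vs Bolt: 5 to 6, Bolt.
Cirrus vs Model W: Cirrus is ranked higher on 1+5+4 = 10 ballots, Model W on 1. Cirrus wins 10–1.
Bolt vs Model W: 5 to 6, Model W.
No design is unbeaten: Aero loses to Cirrus; Cirrus loses to Bolt; Bolt loses to Model W; Model W loses to Cirrus. In particular Cirrus → Model W → Bolt → Cirrus is a majority cycle — no Condorcet winner exists.

none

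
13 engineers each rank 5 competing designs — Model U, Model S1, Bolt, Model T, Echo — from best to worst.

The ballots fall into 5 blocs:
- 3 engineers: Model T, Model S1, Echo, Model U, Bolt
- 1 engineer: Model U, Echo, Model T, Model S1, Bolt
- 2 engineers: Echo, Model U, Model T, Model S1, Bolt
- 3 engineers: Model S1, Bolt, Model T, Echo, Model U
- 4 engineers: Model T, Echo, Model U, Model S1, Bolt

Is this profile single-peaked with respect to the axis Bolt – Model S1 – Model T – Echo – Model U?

yes

Axis positions: Bolt=1, Model S1=2, Model T=3, Echo=4, Model U=5.
Bloc 1 (peak Model T at position 3): ranking walks positions 3-2-4-5-1, expanding outward from the peak — single-peaked.
Bloc 2 (peak Model U at position 5): ranking walks positions 5-4-3-2-1, expanding outward from the peak — single-peaked.
Bloc 3 (peak Echo at position 4): ranking walks positions 4-5-3-2-1, expanding outward from the peak — single-peaked.
Bloc 4 (peak Model S1 at position 2): ranking walks positions 2-1-3-4-5, expanding outward from the peak — single-peaked.
Bloc 5 (peak Model T at position 3): ranking walks positions 3-4-5-2-1, expanding outward from the peak — single-peaked.
Every ranking is single-peaked on this axis.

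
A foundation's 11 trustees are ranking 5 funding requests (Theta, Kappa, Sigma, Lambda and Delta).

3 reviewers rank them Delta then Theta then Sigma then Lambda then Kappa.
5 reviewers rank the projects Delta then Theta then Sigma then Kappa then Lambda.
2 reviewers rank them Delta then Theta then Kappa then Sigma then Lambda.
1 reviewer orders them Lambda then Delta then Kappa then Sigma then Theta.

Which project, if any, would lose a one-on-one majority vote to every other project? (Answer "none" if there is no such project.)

Lambda

Pairwise majorities:
Theta vs Kappa: Theta is ranked higher on 3+5+2 = 10 ballots, Kappa on 1. Theta wins 10–1.
Theta vs Sigma: 3+5+2 = 10 for Theta, 1 for Sigma — Theta by 10–1.
Theta vs Lambda: Theta is ranked higher on 3+5+2 = 10 ballots, Lambda on 1. Theta wins 10–1.
Theta vs Delta: 0 for Theta, 11 for Delta — Delta by 11–0.
Kappa vs Sigma: 2+1 = 3 for Kappa, 8 for Sigma — Sigma by 8–3.
Kappa vs Lambda: Kappa, 7–4.
Kappa vs Delta: Delta, 11–0.
Sigma vs Lambda: Sigma preferred on 3+5+2 = 10 ballots; Sigma wins 10–1.
Sigma vs Delta: 0 for Sigma, 11 for Delta — Delta by 11–0.
Lambda vs Delta: 1 to 10, Delta.
Only Lambda has no wins; Lambda is the Condorcet loser.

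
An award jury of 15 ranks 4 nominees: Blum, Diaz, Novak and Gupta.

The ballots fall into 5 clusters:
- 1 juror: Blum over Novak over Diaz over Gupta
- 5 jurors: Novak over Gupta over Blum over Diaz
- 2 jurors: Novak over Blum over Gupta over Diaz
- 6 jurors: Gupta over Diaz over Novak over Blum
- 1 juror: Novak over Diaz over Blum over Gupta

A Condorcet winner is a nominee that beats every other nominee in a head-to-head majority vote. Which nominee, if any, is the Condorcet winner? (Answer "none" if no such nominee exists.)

Novak

Check each pair by majority over 15 ballots:
Blum vs Diaz: 1+5+2 = 8 for Blum, 7 for Diaz — Blum by 8–7.
Blum vs Novak: 1 for Blum, 14 for Novak — Novak by 14–1.
Blum vs Gupta: Blum is ranked higher on 1+2+1 = 4 ballots, Gupta on 11. Gupta wins 11–4.
Diaz vs Novak: Diaz is ranked higher on 6 ballots, Novak on 9. Novak wins 9–6.
Diaz vs Gupta: Diaz preferred on 1+1 = 2 ballots; Gupta wins 13–2.
Novak vs Gupta: Novak is ranked higher on 1+5+2+1 = 9 ballots, Gupta on 6. Novak wins 9–6.
Novak wins every pairwise contest, so Novak is the Condorcet winner.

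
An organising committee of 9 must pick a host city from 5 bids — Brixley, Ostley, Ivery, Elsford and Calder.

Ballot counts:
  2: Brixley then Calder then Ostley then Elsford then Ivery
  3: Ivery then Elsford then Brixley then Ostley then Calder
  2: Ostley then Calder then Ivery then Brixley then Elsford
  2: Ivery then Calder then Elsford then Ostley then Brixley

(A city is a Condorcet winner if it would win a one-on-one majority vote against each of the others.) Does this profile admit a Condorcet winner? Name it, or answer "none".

Pairwise majorities:
Brixley vs Ostley: Brixley preferred on 2+3 = 5 ballots; Brixley wins 5–4.
Brixley vs Ivery: Brixley preferred on 2 ballots; Ivery wins 7–2.
Brixley vs Elsford: 2+2 = 4 for Brixley, 5 for Elsford — Elsford by 5–4.
Brixley vs Calder: 2+3 = 5 for Brixley, 4 for Calder — Brixley by 5–4.
Ostley vs Ivery: Ostley preferred on 2+2 = 4 ballots; Ivery wins 5–4.
Ostley vs Elsford: 4 to 5, Elsford.
Ostley vs Calder: 3+2 = 5 for Ostley, 4 for Calder — Ostley by 5–4.
Ivery vs Elsford: Ivery is ranked higher on 3+2+2 = 7 ballots, Elsford on 2. Ivery wins 7–2.
Ivery vs Calder: Ivery is ranked higher on 3+2 = 5 ballots, Calder on 4. Ivery wins 5–4.
Elsford vs Calder: 3 to 6, Calder.
Ivery wins every pairwise contest, so Ivery is the Condorcet winner.

Ivery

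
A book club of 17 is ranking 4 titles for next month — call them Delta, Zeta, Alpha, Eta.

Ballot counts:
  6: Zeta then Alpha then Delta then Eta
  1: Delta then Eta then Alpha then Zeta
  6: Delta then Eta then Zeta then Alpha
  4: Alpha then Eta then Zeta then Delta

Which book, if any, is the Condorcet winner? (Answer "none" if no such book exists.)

Head-to-head results (17 members):
Delta vs Zeta: 1+6 = 7 for Delta, 10 for Zeta — Zeta by 10–7.
Delta vs Alpha: Alpha wins 10–7.
Delta vs Eta: Delta is ranked higher on 6+1+6 = 13 ballots, Eta on 4. Delta wins 13–4.
Zeta vs Alpha: Zeta is ranked higher on 6+6 = 12 ballots, Alpha on 5. Zeta wins 12–5.
Zeta vs Eta: Eta, 11–6.
Alpha vs Eta: Alpha wins 10–7.
Every book loses at least once (Delta loses to Zeta; Zeta loses to Eta; Alpha loses to Zeta; Eta loses to Delta). The majority relation contains the cycle Delta beats Eta beats Zeta beats Delta, so there is no Condorcet winner.

none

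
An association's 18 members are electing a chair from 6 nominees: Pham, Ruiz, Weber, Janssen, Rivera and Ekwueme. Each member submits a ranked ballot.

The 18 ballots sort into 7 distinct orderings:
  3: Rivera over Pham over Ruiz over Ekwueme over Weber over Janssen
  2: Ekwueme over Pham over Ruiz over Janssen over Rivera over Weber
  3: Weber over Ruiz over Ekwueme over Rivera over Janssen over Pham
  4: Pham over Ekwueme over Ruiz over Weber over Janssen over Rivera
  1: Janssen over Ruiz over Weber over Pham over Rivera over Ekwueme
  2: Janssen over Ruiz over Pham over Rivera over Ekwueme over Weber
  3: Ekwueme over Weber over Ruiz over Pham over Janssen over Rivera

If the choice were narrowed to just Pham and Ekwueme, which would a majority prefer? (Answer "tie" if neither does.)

Ballots ranking Pham above Ekwueme: 3 + 4 + 1 + 2 = 10.
Ballots ranking Ekwueme above Pham: 18 − 10 = 8.
Pham wins the head-to-head 10–8.

Pham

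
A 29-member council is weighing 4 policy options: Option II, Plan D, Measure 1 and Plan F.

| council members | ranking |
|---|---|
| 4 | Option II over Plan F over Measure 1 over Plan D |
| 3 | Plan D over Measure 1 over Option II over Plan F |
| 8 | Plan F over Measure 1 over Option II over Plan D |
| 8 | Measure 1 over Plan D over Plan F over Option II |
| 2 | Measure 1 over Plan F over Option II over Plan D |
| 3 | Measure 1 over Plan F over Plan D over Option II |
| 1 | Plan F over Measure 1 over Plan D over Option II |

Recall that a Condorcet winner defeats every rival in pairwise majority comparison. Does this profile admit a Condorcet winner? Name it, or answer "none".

Check each pair by majority over 29 ballots:
Option II vs Plan D: Plan D wins 15–14.
Option II vs Measure 1: 4 for Option II, 25 for Measure 1 — Measure 1 by 25–4.
Option II vs Plan F: Option II preferred on 4+3 = 7 ballots; Plan F wins 22–7.
Plan D–Measure 1: Measure 1 26–3.
Plan D vs Plan F: Plan F, 18–11.
Measure 1 vs Plan F: Measure 1 wins 16–13.
Measure 1 wins every pairwise contest, so Measure 1 is the Condorcet winner.

Measure 1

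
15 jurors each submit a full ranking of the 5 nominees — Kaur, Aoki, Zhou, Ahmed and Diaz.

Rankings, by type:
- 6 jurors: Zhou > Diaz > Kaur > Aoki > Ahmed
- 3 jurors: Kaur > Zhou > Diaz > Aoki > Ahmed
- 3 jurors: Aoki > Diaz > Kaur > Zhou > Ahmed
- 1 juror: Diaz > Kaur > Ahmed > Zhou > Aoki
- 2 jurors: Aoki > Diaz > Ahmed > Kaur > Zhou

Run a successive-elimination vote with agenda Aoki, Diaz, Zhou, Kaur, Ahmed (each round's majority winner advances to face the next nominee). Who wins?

Kaur

Round 1: Aoki vs Diaz — 5–10, Diaz advances.
Round 2: Diaz vs Zhou — 6–9, Zhou advances.
Round 3: Zhou vs Kaur — 6–9, Kaur advances.
Round 4: Kaur vs Ahmed — 13–2, Kaur advances.
Kaur survives the agenda.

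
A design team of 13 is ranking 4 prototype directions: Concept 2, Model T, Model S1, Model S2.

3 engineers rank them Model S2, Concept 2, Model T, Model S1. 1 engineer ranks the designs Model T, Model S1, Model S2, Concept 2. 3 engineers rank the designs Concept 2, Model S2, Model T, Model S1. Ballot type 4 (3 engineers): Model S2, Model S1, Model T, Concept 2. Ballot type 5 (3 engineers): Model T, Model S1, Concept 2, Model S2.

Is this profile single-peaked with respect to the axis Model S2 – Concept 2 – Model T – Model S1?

Axis positions: Model S2=1, Concept 2=2, Model T=3, Model S1=4.
Ballot type 1 (peak Model S2 at position 1): ranking walks positions 1-2-3-4, expanding outward from the peak — single-peaked.
Ballot type 2: ranking walks positions 3-4-1-2; Model S2 is ranked above Concept 2 even though Concept 2 lies between Model S2 and the peak Model T on the axis — preferences dip and rise again. Not single-peaked.
Ballot type 3 (peak Concept 2 at position 2): ranking walks positions 2-1-3-4, expanding outward from the peak — single-peaked.
Ballot type 4: ranking walks positions 1-4-3-2; Model S1 is ranked above Concept 2 even though Concept 2 lies between Model S1 and the peak Model S2 on the axis — preferences dip and rise again. Not single-peaked.
Ballot type 5 (peak Model T at position 3): ranking walks positions 3-4-2-1, expanding outward from the peak — single-peaked.
Ballot type 2 violates single-peakedness, so the profile is not single-peaked on this axis.

no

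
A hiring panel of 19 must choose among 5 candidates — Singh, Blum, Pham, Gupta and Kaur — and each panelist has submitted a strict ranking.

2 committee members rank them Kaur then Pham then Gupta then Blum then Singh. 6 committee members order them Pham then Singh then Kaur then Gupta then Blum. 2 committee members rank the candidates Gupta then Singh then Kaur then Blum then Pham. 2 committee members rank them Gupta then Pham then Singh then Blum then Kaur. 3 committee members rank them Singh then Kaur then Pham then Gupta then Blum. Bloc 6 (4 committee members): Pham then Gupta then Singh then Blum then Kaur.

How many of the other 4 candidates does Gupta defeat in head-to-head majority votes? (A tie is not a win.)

Gupta against each rival (19 committee members):
Gupta–Singh: Gupta 10–9.
Gupta vs Blum: Gupta preferred on 2+6+2+2+3+4 = 19 ballots; Gupta wins 19–0.
Gupta vs Pham: Pham, 15–4.
Gupta vs Kaur: 2+2+4 = 8 for Gupta, 11 for Kaur — Kaur by 11–8.
Gupta beats Singh, Blum; loses to Pham, Kaur — 2 pairwise wins.

2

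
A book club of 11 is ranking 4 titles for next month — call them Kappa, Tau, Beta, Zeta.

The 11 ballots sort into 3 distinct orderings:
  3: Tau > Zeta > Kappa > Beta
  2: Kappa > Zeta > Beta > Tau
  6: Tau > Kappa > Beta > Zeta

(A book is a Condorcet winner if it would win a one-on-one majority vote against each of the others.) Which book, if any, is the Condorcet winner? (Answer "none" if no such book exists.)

Check each pair by majority over 11 ballots:
Kappa vs Tau: Tau, 9–2.
Kappa vs Beta: Kappa wins 11–0.
Kappa vs Zeta: Kappa wins 8–3.
Tau–Beta: Tau 9–2.
Tau vs Zeta: Tau wins 9–2.
Beta vs Zeta: Beta wins 6–5.
Tau beats each of Kappa, Beta, Zeta — Tau is the Condorcet winner.

Tau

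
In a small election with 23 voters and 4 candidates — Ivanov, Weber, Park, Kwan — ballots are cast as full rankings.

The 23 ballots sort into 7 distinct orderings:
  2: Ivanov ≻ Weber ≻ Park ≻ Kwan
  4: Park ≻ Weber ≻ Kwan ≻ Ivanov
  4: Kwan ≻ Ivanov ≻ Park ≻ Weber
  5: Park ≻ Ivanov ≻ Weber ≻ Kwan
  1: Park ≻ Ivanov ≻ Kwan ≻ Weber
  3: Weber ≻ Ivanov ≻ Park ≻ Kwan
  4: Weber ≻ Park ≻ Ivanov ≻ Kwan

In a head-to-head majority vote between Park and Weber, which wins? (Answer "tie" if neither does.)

Ballots ranking Park above Weber: 4 + 4 + 5 + 1 = 14.
Ballots ranking Weber above Park: 23 − 14 = 9.
Park wins the head-to-head 14–9.

Park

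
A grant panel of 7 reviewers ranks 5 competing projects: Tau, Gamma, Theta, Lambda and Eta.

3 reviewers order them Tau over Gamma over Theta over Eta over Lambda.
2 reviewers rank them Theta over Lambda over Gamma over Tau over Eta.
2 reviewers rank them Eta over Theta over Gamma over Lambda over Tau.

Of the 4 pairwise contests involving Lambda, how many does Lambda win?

Lambda against each rival (7 reviewers):
Lambda vs Tau: Lambda is ranked higher on 2+2 = 4 ballots, Tau on 3. Lambda wins 4–3.
Lambda vs Gamma: Gamma, 5–2.
Lambda vs Theta: 0 to 7, Theta.
Lambda vs Eta: Lambda preferred on 2 ballots; Eta wins 5–2.
Lambda beats Tau; loses to Gamma, Theta, Eta — 1 pairwise win.

1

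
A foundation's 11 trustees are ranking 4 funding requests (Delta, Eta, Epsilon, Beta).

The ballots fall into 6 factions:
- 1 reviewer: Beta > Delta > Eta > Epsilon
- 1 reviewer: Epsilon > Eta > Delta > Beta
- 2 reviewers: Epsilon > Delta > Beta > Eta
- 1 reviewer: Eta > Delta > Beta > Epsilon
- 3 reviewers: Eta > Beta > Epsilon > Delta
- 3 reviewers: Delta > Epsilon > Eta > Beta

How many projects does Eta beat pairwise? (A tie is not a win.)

1

Eta against each rival (11 reviewers):
Eta vs Delta: Delta, 6–5.
Eta vs Epsilon: Eta is ranked higher on 1+1+3 = 5 ballots, Epsilon on 6. Epsilon wins 6–5.
Eta vs Beta: Eta is ranked higher on 1+1+3+3 = 8 ballots, Beta on 3. Eta wins 8–3.
Eta beats Beta; loses to Delta, Epsilon — 1 pairwise win.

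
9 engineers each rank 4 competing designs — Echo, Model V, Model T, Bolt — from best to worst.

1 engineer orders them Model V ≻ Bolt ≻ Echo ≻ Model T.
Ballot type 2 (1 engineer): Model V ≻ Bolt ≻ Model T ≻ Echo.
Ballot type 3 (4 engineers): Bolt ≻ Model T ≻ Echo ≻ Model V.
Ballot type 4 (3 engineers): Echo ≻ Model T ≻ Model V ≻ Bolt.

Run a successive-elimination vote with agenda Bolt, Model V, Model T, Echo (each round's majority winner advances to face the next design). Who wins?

Round 1: Bolt vs Model V — 4–5, Model V advances.
Round 2: Model V vs Model T — 2–7, Model T advances.
Round 3: Model T vs Echo — 5–4, Model T advances.
Model T survives the agenda.

Model T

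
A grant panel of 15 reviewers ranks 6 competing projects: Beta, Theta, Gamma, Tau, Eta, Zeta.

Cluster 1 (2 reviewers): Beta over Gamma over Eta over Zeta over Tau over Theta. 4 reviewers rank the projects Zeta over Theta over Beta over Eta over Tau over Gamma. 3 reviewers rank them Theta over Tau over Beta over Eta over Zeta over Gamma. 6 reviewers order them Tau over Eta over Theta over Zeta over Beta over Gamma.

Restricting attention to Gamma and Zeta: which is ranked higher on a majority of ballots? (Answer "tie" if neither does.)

Zeta

Ballots ranking Gamma above Zeta: 2.
Ballots ranking Zeta above Gamma: 15 − 2 = 13.
Zeta wins the head-to-head 13–2.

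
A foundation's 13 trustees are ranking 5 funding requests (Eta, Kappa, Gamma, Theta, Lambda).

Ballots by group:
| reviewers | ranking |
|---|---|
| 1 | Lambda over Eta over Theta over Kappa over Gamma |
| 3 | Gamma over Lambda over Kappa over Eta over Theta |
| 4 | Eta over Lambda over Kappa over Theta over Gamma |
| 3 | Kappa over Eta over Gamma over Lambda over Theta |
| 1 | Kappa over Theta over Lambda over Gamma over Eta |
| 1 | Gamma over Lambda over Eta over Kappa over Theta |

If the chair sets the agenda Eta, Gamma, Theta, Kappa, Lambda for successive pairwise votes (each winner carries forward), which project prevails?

Lambda

Round 1: Eta vs Gamma — 8–5, Eta advances.
Round 2: Eta vs Theta — 12–1, Eta advances.
Round 3: Eta vs Kappa — 6–7, Kappa advances.
Round 4: Kappa vs Lambda — 4–9, Lambda advances.
Lambda survives the agenda.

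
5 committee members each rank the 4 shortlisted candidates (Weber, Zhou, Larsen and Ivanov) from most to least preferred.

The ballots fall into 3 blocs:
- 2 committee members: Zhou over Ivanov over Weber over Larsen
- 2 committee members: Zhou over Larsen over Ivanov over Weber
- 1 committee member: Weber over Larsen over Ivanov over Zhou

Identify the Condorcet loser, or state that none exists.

none

Head-to-head results (5 committee members):
Weber–Zhou: Zhou 4–1.
Weber vs Larsen: 2+1 = 3 for Weber, 2 for Larsen — Weber by 3–2.
Weber vs Ivanov: 1 to 4, Ivanov.
Zhou–Larsen: Zhou 4–1.
Zhou vs Ivanov: Zhou is ranked higher on 2+2 = 4 ballots, Ivanov on 1. Zhou wins 4–1.
Larsen–Ivanov: Larsen 3–2.
No candidate is winless: Weber beats Larsen; Zhou beats Weber; Larsen beats Ivanov; Ivanov beats Weber. There is no Condorcet loser.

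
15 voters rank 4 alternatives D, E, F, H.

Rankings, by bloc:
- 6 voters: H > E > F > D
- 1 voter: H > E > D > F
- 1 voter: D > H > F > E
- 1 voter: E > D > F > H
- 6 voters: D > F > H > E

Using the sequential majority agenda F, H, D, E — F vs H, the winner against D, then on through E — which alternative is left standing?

E

Round 1: F vs H — 7–8, H advances.
Round 2: H vs D — 7–8, D advances.
Round 3: D vs E — 7–8, E advances.
E survives the agenda.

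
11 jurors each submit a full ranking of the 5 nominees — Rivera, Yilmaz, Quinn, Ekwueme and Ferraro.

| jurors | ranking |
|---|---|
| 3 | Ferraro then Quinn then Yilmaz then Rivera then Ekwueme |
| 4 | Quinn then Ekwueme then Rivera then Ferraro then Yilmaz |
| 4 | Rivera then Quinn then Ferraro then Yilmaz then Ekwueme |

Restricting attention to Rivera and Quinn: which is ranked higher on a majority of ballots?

Ballots ranking Rivera above Quinn: 4.
Ballots ranking Quinn above Rivera: 11 − 4 = 7.
Quinn wins the head-to-head 7–4.

Quinn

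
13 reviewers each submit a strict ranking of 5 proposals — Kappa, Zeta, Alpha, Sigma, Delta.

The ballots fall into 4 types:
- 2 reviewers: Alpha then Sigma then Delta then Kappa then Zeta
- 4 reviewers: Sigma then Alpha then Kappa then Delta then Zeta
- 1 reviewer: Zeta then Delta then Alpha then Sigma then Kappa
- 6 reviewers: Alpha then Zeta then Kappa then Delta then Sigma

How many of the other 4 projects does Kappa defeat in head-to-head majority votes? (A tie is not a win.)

Kappa against each rival (13 reviewers):
Kappa vs Zeta: Kappa preferred on 2+4 = 6 ballots; Zeta wins 7–6.
Kappa vs Alpha: 0 for Kappa, 13 for Alpha — Alpha by 13–0.
Kappa vs Sigma: Kappa preferred on 6 ballots; Sigma wins 7–6.
Kappa vs Delta: 10 to 3, Kappa.
Kappa beats Delta; loses to Zeta, Alpha, Sigma — 1 pairwise win.

1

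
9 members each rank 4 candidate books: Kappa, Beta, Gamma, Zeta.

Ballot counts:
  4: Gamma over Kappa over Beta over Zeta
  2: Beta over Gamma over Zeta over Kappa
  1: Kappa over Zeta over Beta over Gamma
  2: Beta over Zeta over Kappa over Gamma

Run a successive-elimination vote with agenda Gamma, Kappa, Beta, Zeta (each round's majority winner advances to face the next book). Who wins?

Beta

Round 1: Gamma vs Kappa — 6–3, Gamma advances.
Round 2: Gamma vs Beta — 4–5, Beta advances.
Round 3: Beta vs Zeta — 8–1, Beta advances.
Beta survives the agenda.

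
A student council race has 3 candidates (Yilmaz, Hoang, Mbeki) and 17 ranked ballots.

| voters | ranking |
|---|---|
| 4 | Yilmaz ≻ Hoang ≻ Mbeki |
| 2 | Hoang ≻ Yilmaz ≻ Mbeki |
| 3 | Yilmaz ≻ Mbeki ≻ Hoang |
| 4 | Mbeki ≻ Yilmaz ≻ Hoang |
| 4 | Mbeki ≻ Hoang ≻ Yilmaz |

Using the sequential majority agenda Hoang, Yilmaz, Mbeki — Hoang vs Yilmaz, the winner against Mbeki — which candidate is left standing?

Yilmaz

Round 1: Hoang vs Yilmaz — 6–11, Yilmaz advances.
Round 2: Yilmaz vs Mbeki — 9–8, Yilmaz advances.
The agenda winner is Yilmaz.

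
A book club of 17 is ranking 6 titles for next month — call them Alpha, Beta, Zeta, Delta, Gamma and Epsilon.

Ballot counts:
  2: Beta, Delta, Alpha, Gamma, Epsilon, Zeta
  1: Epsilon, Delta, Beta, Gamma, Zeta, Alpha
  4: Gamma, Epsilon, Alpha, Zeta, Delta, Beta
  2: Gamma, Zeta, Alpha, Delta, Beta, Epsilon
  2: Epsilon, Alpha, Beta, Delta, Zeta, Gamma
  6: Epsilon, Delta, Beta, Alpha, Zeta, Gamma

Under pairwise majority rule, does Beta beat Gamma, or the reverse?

Beta

Ballots ranking Beta above Gamma: 2 + 1 + 2 + 6 = 11.
Ballots ranking Gamma above Beta: 17 − 11 = 6.
Beta wins the head-to-head 11–6.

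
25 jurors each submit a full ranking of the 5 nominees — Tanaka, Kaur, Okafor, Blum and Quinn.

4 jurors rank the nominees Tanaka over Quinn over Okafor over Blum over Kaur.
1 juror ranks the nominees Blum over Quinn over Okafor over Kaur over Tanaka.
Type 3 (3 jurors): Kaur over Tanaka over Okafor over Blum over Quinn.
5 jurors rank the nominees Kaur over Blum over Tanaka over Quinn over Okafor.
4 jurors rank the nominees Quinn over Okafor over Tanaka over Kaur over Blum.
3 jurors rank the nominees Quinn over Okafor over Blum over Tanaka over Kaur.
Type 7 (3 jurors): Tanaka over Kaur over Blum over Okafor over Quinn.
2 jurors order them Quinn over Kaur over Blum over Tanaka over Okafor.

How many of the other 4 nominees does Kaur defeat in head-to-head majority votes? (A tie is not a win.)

Kaur against each rival (25 jurors):
Kaur vs Tanaka: Tanaka wins 14–11.
Kaur vs Okafor: Kaur, 13–12.
Kaur–Blum: Kaur 17–8.
Kaur vs Quinn: 3+5+3 = 11 for Kaur, 14 for Quinn — Quinn by 14–11.
Kaur beats Okafor, Blum; loses to Tanaka, Quinn — 2 pairwise wins.

2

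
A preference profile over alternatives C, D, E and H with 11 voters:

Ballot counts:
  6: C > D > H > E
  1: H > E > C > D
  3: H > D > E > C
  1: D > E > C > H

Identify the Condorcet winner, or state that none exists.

C

Pairwise majorities:
C vs D: C is ranked higher on 6+1 = 7 ballots, D on 4. C wins 7–4.
C vs E: C preferred on 6 ballots; C wins 6–5.
C vs H: 7 to 4, C.
D vs E: D, 10–1.
D–H: D 7–4.
E vs H: E is ranked higher on 1 ballot, H on 10. H wins 10–1.
C wins every pairwise contest, so C is the Condorcet winner.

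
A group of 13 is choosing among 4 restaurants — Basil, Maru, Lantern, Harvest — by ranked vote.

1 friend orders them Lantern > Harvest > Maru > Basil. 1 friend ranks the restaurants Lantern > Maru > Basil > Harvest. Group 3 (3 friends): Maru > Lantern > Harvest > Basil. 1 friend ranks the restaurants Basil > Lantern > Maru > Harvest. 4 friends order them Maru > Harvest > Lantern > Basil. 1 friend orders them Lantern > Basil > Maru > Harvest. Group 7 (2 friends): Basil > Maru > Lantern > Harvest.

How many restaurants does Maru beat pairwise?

Maru against each rival (13 friends):
Maru–Basil: Maru 9–4.
Maru vs Lantern: 9 to 4, Maru.
Maru vs Harvest: Maru is ranked higher on 1+3+1+4+1+2 = 12 ballots, Harvest on 1. Maru wins 12–1.
Maru beats Basil, Lantern, Harvest — 3 pairwise wins.

3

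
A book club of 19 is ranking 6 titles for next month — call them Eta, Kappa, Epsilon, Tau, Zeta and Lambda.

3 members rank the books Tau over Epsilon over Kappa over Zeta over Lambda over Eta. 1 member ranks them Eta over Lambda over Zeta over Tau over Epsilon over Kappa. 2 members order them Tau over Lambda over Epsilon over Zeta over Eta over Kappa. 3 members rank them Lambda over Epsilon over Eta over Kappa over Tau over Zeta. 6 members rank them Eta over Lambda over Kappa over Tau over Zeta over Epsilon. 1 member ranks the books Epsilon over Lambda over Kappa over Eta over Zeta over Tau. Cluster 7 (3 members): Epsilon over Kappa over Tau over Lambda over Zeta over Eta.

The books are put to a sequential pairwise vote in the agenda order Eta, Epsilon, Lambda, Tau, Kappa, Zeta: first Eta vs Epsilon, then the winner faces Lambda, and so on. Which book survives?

Lambda

Round 1: Eta vs Epsilon — 7–12, Epsilon advances.
Round 2: Epsilon vs Lambda — 7–12, Lambda advances.
Round 3: Lambda vs Tau — 11–8, Lambda advances.
Round 4: Lambda vs Kappa — 13–6, Lambda advances.
Round 5: Lambda vs Zeta — 16–3, Lambda advances.
The agenda winner is Lambda.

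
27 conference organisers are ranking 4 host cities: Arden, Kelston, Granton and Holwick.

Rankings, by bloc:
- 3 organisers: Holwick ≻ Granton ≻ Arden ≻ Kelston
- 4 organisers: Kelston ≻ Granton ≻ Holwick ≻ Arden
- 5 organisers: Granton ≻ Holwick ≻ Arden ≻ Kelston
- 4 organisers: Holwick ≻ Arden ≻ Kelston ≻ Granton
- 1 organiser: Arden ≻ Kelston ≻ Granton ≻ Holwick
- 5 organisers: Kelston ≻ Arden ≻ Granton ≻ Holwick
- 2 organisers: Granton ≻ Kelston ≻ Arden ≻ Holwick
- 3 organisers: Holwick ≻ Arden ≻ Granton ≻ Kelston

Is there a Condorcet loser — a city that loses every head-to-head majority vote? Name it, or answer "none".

none

Pairwise majorities:
Arden vs Kelston: Arden, 16–11.
Arden vs Granton: Arden preferred on 4+1+5+3 = 13 ballots; Granton wins 14–13.
Arden vs Holwick: Arden preferred on 1+5+2 = 8 ballots; Holwick wins 19–8.
Kelston vs Granton: Kelston wins 14–13.
Kelston vs Holwick: Kelston is ranked higher on 4+1+5+2 = 12 ballots, Holwick on 15. Holwick wins 15–12.
Granton vs Holwick: 17 to 10, Granton.
No city is winless: Arden beats Kelston; Kelston beats Granton; Granton beats Arden; Holwick beats Arden. There is no Condorcet loser.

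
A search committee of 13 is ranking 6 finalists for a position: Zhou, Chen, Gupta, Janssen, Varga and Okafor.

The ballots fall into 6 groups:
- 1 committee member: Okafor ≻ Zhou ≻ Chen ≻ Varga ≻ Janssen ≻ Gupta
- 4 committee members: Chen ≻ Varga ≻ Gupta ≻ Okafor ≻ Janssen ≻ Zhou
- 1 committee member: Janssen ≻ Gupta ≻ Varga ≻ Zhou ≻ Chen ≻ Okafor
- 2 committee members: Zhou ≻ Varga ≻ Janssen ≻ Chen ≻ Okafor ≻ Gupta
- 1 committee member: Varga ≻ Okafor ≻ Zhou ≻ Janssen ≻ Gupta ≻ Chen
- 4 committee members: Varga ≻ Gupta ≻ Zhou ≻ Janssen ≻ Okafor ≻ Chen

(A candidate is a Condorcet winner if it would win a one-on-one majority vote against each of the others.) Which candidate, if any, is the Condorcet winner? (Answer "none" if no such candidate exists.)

Varga

Check each pair by majority over 13 ballots:
Zhou–Chen: Zhou 9–4.
Zhou–Gupta: Gupta 9–4.
Zhou vs Janssen: Zhou preferred on 1+2+1+4 = 8 ballots; Zhou wins 8–5.
Zhou vs Varga: 3 to 10, Varga.
Zhou vs Okafor: Zhou preferred on 1+2+4 = 7 ballots; Zhou wins 7–6.
Chen vs Gupta: Chen, 7–6.
Chen vs Janssen: Chen is ranked higher on 1+4 = 5 ballots, Janssen on 8. Janssen wins 8–5.
Chen vs Varga: Varga wins 8–5.
Chen vs Okafor: Chen, 7–6.
Gupta vs Janssen: 8 to 5, Gupta.
Gupta vs Varga: Gupta is ranked higher on 1 ballot, Varga on 12. Varga wins 12–1.
Gupta vs Okafor: Gupta, 9–4.
Janssen vs Varga: Janssen preferred on 1 ballot; Varga wins 12–1.
Janssen vs Okafor: Janssen wins 7–6.
Varga vs Okafor: 4+1+2+1+4 = 12 for Varga, 1 for Okafor — Varga by 12–1.
Varga beats each of Zhou, Chen, Gupta, Janssen, Okafor — Varga is the Condorcet winner.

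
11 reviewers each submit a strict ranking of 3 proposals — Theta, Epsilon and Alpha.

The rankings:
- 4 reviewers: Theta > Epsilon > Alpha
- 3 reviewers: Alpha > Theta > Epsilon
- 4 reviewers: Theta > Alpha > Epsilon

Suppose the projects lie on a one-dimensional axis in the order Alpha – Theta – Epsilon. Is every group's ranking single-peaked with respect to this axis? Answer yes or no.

Axis positions: Alpha=1, Theta=2, Epsilon=3.
Group 1 (peak Theta at position 2): ranking walks positions 2-3-1, expanding outward from the peak — single-peaked.
Group 2 (peak Alpha at position 1): ranking walks positions 1-2-3, expanding outward from the peak — single-peaked.
Group 3 (peak Theta at position 2): ranking walks positions 2-1-3, expanding outward from the peak — single-peaked.
Every ranking is single-peaked on this axis.

yes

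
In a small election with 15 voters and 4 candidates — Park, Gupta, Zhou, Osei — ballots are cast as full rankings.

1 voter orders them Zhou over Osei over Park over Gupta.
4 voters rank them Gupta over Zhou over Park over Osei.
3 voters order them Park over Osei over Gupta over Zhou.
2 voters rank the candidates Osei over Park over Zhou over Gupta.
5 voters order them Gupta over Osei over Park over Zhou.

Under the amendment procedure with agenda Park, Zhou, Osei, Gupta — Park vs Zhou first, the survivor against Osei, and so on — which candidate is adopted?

Round 1: Park vs Zhou — 10–5, Park advances.
Round 2: Park vs Osei — 7–8, Osei advances.
Round 3: Osei vs Gupta — 6–9, Gupta advances.
The agenda winner is Gupta.

Gupta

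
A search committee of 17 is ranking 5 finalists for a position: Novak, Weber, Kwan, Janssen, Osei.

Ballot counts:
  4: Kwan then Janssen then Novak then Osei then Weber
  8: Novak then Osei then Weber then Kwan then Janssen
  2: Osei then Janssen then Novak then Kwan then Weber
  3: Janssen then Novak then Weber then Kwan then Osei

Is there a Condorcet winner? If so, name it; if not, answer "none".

none

Check each pair by majority over 17 ballots:
Novak vs Weber: Novak wins 17–0.
Novak vs Kwan: Novak preferred on 8+2+3 = 13 ballots; Novak wins 13–4.
Novak vs Janssen: Janssen wins 9–8.
Novak–Osei: Novak 15–2.
Weber vs Kwan: Weber wins 11–6.
Weber vs Janssen: Janssen, 9–8.
Weber vs Osei: Osei, 14–3.
Kwan vs Janssen: Kwan is ranked higher on 4+8 = 12 ballots, Janssen on 5. Kwan wins 12–5.
Kwan vs Osei: 4+3 = 7 for Kwan, 10 for Osei — Osei by 10–7.
Janssen vs Osei: Osei wins 10–7.
Every candidate loses at least once (Novak loses to Janssen; Weber loses to Novak; Kwan loses to Novak; Janssen loses to Kwan; Osei loses to Novak). The majority relation contains the cycle Novak > Kwan > Janssen > Novak, so there is no Condorcet winner.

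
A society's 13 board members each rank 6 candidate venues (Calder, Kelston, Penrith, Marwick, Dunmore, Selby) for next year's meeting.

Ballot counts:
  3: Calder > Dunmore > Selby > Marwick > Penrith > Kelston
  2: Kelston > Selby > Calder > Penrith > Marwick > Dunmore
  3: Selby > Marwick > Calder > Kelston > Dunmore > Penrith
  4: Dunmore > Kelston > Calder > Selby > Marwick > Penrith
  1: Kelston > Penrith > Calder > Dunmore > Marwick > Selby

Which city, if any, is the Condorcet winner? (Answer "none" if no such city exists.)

none

Head-to-head results (13 organisers):
Calder vs Kelston: 6 to 7, Kelston.
Calder vs Penrith: Calder, 12–1.
Calder vs Marwick: 10 to 3, Calder.
Calder–Dunmore: Calder 9–4.
Calder–Selby: Calder 8–5.
Kelston–Penrith: Kelston 10–3.
Kelston vs Marwick: Kelston preferred on 2+4+1 = 7 ballots; Kelston wins 7–6.
Kelston vs Dunmore: Kelston preferred on 2+3+1 = 6 ballots; Dunmore wins 7–6.
Kelston vs Selby: Kelston is ranked higher on 2+4+1 = 7 ballots, Selby on 6. Kelston wins 7–6.
Penrith vs Marwick: Penrith is ranked higher on 2+1 = 3 ballots, Marwick on 10. Marwick wins 10–3.
Penrith vs Dunmore: Penrith is ranked higher on 2+1 = 3 ballots, Dunmore on 10. Dunmore wins 10–3.
Penrith vs Selby: 1 for Penrith, 12 for Selby — Selby by 12–1.
Marwick vs Dunmore: Dunmore, 8–5.
Marwick vs Selby: 1 to 12, Selby.
Dunmore vs Selby: Dunmore wins 8–5.
Each city drops at least one matchup (Calder loses to Kelston; Kelston loses to Dunmore; Penrith loses to Calder; Marwick loses to Calder; Dunmore loses to Calder; Selby loses to Calder); the cycle Calder beats Dunmore beats Kelston beats Calder rules out a Condorcet winner.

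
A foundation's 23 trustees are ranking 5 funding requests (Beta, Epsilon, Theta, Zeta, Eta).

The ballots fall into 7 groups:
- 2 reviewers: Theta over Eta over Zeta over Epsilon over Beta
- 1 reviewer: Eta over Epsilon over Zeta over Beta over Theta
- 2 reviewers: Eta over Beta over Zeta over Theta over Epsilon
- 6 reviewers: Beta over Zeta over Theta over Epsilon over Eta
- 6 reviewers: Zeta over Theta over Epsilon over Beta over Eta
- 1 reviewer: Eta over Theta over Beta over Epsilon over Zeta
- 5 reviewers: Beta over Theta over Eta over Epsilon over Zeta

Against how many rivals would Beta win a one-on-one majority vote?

4

Beta against each rival (23 reviewers):
Beta–Epsilon: Beta 14–9.
Beta vs Theta: 1+2+6+5 = 14 for Beta, 9 for Theta — Beta by 14–9.
Beta vs Zeta: Beta preferred on 2+6+1+5 = 14 ballots; Beta wins 14–9.
Beta vs Eta: Beta, 17–6.
Beta beats Epsilon, Theta, Zeta, Eta — 4 pairwise wins.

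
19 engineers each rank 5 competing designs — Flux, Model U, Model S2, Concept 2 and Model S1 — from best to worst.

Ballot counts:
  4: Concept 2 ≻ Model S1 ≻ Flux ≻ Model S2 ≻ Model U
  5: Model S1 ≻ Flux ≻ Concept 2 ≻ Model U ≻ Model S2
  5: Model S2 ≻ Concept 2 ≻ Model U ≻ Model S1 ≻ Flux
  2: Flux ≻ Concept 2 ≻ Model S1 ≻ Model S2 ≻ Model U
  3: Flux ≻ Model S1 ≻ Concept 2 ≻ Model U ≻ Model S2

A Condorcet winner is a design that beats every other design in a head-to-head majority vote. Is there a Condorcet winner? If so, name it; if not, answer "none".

none

Check each pair by majority over 19 ballots:
Flux vs Model U: Flux is ranked higher on 4+5+2+3 = 14 ballots, Model U on 5. Flux wins 14–5.
Flux vs Model S2: Flux is ranked higher on 4+5+2+3 = 14 ballots, Model S2 on 5. Flux wins 14–5.
Flux vs Concept 2: 5+2+3 = 10 for Flux, 9 for Concept 2 — Flux by 10–9.
Flux vs Model S1: Flux is ranked higher on 2+3 = 5 ballots, Model S1 on 14. Model S1 wins 14–5.
Model U vs Model S2: Model U is ranked higher on 5+3 = 8 ballots, Model S2 on 11. Model S2 wins 11–8.
Model U vs Concept 2: Model U is ranked higher on 0 ballots, Concept 2 on 19. Concept 2 wins 19–0.
Model U vs Model S1: Model U is ranked higher on 5 ballots, Model S1 on 14. Model S1 wins 14–5.
Model S2 vs Concept 2: 5 for Model S2, 14 for Concept 2 — Concept 2 by 14–5.
Model S2 vs Model S1: Model S2 is ranked higher on 5 ballots, Model S1 on 14. Model S1 wins 14–5.
Concept 2 vs Model S1: Concept 2 is ranked higher on 4+5+2 = 11 ballots, Model S1 on 8. Concept 2 wins 11–8.
Every design loses at least once (Flux loses to Model S1; Model U loses to Flux; Model S2 loses to Flux; Concept 2 loses to Flux; Model S1 loses to Concept 2). The majority relation contains the cycle Flux > Concept 2 > Model S1 > Flux, so there is no Condorcet winner.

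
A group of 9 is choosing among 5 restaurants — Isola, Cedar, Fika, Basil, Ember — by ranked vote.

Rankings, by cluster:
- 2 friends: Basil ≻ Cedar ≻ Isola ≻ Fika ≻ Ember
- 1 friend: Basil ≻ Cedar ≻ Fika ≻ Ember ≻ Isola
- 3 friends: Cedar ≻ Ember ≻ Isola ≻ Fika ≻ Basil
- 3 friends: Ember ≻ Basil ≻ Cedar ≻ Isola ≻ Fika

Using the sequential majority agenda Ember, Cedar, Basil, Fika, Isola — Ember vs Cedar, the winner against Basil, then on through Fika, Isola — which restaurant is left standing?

Round 1: Ember vs Cedar — 3–6, Cedar advances.
Round 2: Cedar vs Basil — 3–6, Basil advances.
Round 3: Basil vs Fika — 6–3, Basil advances.
Round 4: Basil vs Isola — 6–3, Basil advances.
Basil survives the agenda.

Basil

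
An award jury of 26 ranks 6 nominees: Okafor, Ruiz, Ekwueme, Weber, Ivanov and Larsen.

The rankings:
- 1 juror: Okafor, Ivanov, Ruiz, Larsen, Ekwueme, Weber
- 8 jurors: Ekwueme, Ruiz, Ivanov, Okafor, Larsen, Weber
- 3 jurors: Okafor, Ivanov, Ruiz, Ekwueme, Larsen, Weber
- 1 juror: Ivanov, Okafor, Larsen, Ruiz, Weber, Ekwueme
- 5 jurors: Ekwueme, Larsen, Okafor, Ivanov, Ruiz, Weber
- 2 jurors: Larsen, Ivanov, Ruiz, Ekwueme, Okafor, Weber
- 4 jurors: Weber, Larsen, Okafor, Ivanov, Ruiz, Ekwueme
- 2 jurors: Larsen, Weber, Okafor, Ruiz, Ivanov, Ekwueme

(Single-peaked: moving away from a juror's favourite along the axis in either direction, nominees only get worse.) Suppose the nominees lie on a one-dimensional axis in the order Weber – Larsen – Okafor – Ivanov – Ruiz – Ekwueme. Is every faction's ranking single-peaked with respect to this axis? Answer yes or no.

Axis positions: Weber=1, Larsen=2, Okafor=3, Ivanov=4, Ruiz=5, Ekwueme=6.
Faction 1 (peak Okafor at position 3): ranking walks positions 3-4-5-2-6-1, expanding outward from the peak — single-peaked.
Faction 2 (peak Ekwueme at position 6): ranking walks positions 6-5-4-3-2-1, expanding outward from the peak — single-peaked.
Faction 3 (peak Okafor at position 3): ranking walks positions 3-4-5-6-2-1, expanding outward from the peak — single-peaked.
Faction 4 (peak Ivanov at position 4): ranking walks positions 4-3-2-5-1-6, expanding outward from the peak — single-peaked.
Faction 5: ranking walks positions 6-2-3-4-5-1; Larsen is ranked above Ruiz even though Ruiz lies between Larsen and the peak Ekwueme on the axis — preferences dip and rise again. Not single-peaked.
Faction 6: ranking walks positions 2-4-5-6-3-1; Ivanov is ranked above Okafor even though Okafor lies between Ivanov and the peak Larsen on the axis — preferences dip and rise again. Not single-peaked.
Faction 7 (peak Weber at position 1): ranking walks positions 1-2-3-4-5-6, expanding outward from the peak — single-peaked.
Faction 8: ranking walks positions 2-1-3-5-4-6; Ruiz is ranked above Ivanov even though Ivanov lies between Ruiz and the peak Larsen on the axis — preferences dip and rise again. Not single-peaked.
Faction 5 violates single-peakedness, so the profile is not single-peaked on this axis.

no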